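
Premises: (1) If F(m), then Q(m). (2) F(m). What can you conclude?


Modus ponens: from (P → Q) and P, infer Q.
P = 'F(m)' is asserted, and P → Q holds, so Q follows.

Q(m).


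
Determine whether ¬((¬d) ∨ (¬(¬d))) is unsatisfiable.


Truth table over {d}:
d | φ
-----
F | F
T | F
Every row is false.

Yes, it is a contradiction.


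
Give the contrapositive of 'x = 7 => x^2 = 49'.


The contrapositive of (P → Q) is (¬Q → ¬P); it is logically equivalent to the original.
Here P = 'x = 7' and Q = 'x^2 = 49'.

If not (x^2 = 49), then not (x = 7).


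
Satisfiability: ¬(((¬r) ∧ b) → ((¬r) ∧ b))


Check all 4 assignments over {b, r}:
b | r | φ
---------
F | F | F
T | F | F
F | T | F
T | T | F
No assignment makes the formula true.

Unsatisfiable.


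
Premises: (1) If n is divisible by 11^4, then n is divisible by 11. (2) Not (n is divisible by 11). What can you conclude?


Modus tollens: from (P → Q) and ¬Q, infer ¬P.
Q = 'n is divisible by 11' is denied; since P → Q, P must also fail.

Not (n is divisible by 11^4).


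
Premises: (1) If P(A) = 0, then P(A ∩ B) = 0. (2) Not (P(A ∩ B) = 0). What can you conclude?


Modus tollens: from (P → Q) and ¬Q, infer ¬P.
Q = 'P(A ∩ B) = 0' is denied; since P → Q, P must also fail.

Not (P(A) = 0).


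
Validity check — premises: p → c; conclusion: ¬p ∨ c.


This matches the form of material implication: the conclusion follows in every model of the premises.

Valid.


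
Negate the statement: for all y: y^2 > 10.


¬(for all x: φ) = there exists x: ¬φ, and ¬(there exists x: φ) = for all x: ¬φ.
Apply to the universal statement.

there exists y: NOT(y^2 > 10)


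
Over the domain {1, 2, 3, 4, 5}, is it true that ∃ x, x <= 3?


Evaluate the predicate on each element: 1:T, 2:T, 3:T, 4:F, 5:F.
Witness x = 1 satisfies the predicate.

T


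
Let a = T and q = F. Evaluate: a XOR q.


Exclusive or is true when exactly one operand is true.
Substitute: a=T, q=F.
T XOR F evaluates to T.

T


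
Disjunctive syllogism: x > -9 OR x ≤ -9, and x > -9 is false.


Disjunctive syllogism: from (P ∨ Q) and ¬P, infer Q.
One disjunct, 'x > -9', is ruled out; the other must hold.

x ≤ -9


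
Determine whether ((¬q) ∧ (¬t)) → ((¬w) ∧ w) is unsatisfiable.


Truth table over {q, t, w}:
q | t | w | φ
-------------
F | F | F | F
T | F | F | T
F | T | F | T
T | T | F | T
F | F | T | F
T | F | T | T
F | T | T | T
T | T | T | T
Satisfying assignment at row 2: q=T, t=F, w=F gives T.

No, it is not a contradiction.


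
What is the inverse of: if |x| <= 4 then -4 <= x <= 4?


The inverse of (P → Q) is (¬P → ¬Q). It is equivalent to the converse, not to the original.
Here P = '|x| <= 4' and Q = '-4 <= x <= 4'.

If not (|x| <= 4), then not (-4 <= x <= 4).


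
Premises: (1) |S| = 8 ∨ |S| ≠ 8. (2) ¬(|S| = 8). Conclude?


Disjunctive syllogism: from (P ∨ Q) and ¬P, infer Q.
One disjunct, '|S| = 8', is ruled out; the other must hold.

|S| ≠ 8


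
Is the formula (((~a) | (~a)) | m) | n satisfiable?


Search for a satisfying assignment over {a, m, n}.
Try a=False, m=False, n=False: the formula evaluates to True.
A satisfying assignment exists.

Satisfiable.


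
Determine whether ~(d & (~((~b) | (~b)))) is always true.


Build the truth table over {b, d}:
b | d | φ
---------
False | False | True
True | False | True
False | True | True
True | True | False
Counterexample at row 4: with b=True, d=True, the formula is False.

No, it is not a tautology.


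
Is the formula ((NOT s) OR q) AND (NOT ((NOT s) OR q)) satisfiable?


Check all 4 assignments over {q, s}:
q | s | φ
---------
F | F | F
T | F | F
F | T | F
T | T | F
No assignment makes the formula true.

Unsatisfiable.


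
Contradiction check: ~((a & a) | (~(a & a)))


Truth table over {a}:
a | φ
-----
False | False
True | False
Every row is false.

Yes, it is a contradiction.


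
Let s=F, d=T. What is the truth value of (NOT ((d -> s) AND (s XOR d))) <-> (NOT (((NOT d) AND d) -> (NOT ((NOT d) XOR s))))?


Substitute s=F, d=T:
… (earlier sub-steps elided)
(d -> s) AND (s XOR d) = F AND T = F
NOT ((d -> s) AND (s XOR d)) = T
NOT d = F
(NOT d) AND d = F AND T = F
NOT d = F
(NOT d) XOR s = F XOR F = F
NOT ((NOT d) XOR s) = T
((NOT d) AND d) -> (NOT ((NOT d) XOR s)) = F -> T = T
NOT (((NOT d) AND d) -> (NOT ((NOT d) XOR s))) = F
(NOT ((d -> s) AND (s XOR d))) <-> (NOT (((NOT d) AND d) -> (NOT ((NOT d) XOR s)))) = T <-> F = F

F


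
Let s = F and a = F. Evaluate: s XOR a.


Exclusive or is true when exactly one operand is true.
Substitute: s=F, a=F.
F XOR F evaluates to F.

F


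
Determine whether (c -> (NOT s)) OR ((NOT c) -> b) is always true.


Build the truth table over {b, c, s}:
b | c | s | φ
-------------
F | F | F | T
T | F | F | T
F | T | F | T
T | T | F | T
F | F | T | T
T | F | T | T
F | T | T | T
T | T | T | T
Every row evaluates to true.

Yes, it is a tautology.


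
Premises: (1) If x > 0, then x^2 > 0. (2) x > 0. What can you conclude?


Modus ponens: from (P → Q) and P, infer Q.
P = 'x > 0' is asserted, and P → Q holds, so Q follows.

x^2 > 0.


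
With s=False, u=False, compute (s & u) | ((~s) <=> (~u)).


Substitute s=False, u=False:
s & u = False & False = False
~s = True
~u = True
(~s) <=> (~u) = True <=> True = True
(s & u) | ((~s) <=> (~u)) = False | True = True

True


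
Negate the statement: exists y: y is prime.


¬(forall x: φ) = exists x: ¬φ, and ¬(exists x: φ) = forall x: ¬φ.
Apply to the existential statement.

forall y: ~(y is prime)


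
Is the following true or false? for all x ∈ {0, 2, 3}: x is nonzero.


Evaluate the predicate on each element: 0:F, 2:T, 3:T.
Counterexample x = 0 fails the predicate.

F


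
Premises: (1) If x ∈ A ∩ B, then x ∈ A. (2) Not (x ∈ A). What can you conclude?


Modus tollens: from (P → Q) and ¬Q, infer ¬P.
Q = 'x ∈ A' is denied; since P → Q, P must also fail.

Not (x ∈ A ∩ B).


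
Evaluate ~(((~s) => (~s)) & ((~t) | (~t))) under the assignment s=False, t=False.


Substitute s=False, t=False:
~s = True
~s = True
(~s) => (~s) = True => True = True
~t = True
~t = True
(~t) | (~t) = True | True = True
((~s) => (~s)) & ((~t) | (~t)) = True & True = True
~(((~s) => (~s)) & ((~t) | (~t))) = False

False


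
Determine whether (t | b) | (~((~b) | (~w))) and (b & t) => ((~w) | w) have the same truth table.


Compare truth tables:
b | t | w | φ | ψ
-----------------
False | False | False | False | True
True | False | False | True | True
False | True | False | True | True
True | True | False | True | True
False | False | True | False | True
True | False | True | True | True
False | True | True | True | True
True | True | True | True | True
They differ at row 1 (b=False, t=False, w=False): φ=False but ψ=True.

No, they are not logically equivalent.


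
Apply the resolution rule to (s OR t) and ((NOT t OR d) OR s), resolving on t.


The clauses contain complementary literals t and NOTt.
Resolution eliminates this pair and disjoins the remaining literals (merging duplicates).

(s OR d)


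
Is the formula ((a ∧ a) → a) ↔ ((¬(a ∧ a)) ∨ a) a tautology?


Build the truth table over {a}:
a | φ
-----
F | T
T | T
Every row evaluates to true.

Yes, it is a tautology.


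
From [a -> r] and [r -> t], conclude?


Hypothetical syllogism: from (P → Q) and (Q → R), infer (P → R).
Chain the two implications through the shared middle term 'r'.

a -> t


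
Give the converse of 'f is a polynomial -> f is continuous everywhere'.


The converse of (P → Q) is (Q → P). It is not in general equivalent to the original.
Here P = 'f is a polynomial' and Q = 'f is continuous everywhere'.

If f is continuous everywhere, then f is a polynomial.


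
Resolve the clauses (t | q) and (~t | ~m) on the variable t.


The clauses contain complementary literals t and ~t.
Resolution eliminates this pair and disjoins the remaining literals (merging duplicates).

(q | ~m)


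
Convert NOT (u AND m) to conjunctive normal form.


Step 1: Apply De Morgan: ¬(u ∧ m) = ¬u ∨ ¬m.

(NOT u) OR (NOT m)


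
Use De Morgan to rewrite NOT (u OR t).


De Morgan: the negation of a disjunction is the conjunction of the negations.
Distribute NOT across OR, flipping it to AND, and negate each literal.

(NOT u) AND (NOT t)


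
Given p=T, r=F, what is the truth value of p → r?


Implication is false only when antecedent is true and consequent is false.
Substitute: p=T, r=F.
T → F evaluates to F.

F


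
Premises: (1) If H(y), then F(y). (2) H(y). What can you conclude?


Modus ponens: from (P → Q) and P, infer Q.
P = 'H(y)' is asserted, and P → Q holds, so Q follows.

F(y).


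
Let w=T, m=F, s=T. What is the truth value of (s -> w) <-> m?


Substitute w=T, m=F, s=T:
s -> w = T -> T = T
(s -> w) <-> m = T <-> F = F

F


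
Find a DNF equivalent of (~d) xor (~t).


Step 1: (¬d) ⊕ (¬t) is true exactly when they disagree: ((¬d) ∧ ¬(¬t)) ∨ (¬(¬d) ∧ (¬t)).
Step 2: Eliminate any double negations (¬¬X = X).

((~d) & t) | (d & (~t))


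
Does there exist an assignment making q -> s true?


Search for a satisfying assignment over {q, s}.
Try q=F, s=F: the formula evaluates to T.
A satisfying assignment exists.

Satisfiable.


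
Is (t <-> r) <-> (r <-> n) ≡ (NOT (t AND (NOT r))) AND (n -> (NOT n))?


Compare truth tables:
n | r | t | φ | ψ
-----------------
F | F | F | T | T
T | F | F | F | F
F | T | F | T | T
T | T | F | F | F
F | F | T | F | F
T | F | T | T | F
F | T | T | F | T
T | T | T | T | F
They differ at row 6 (n=T, r=F, t=T): φ=T but ψ=F.

No, they are not logically equivalent.


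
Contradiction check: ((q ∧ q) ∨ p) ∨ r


Truth table over {p, q, r}:
p | q | r | φ
-------------
F | F | F | F
T | F | F | T
F | T | F | T
T | T | F | T
F | F | T | T
T | F | T | T
F | T | T | T
T | T | T | T
Satisfying assignment at row 2: p=T, q=F, r=F gives T.

No, it is not a contradiction.


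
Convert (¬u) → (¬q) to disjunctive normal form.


Step 1: Rewrite (¬u) → (¬q) as ¬(¬u) ∨ (¬q).
Step 2: Eliminate any double negations (¬¬X = X).

u ∨ (¬q)


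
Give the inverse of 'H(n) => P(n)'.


The inverse of (P → Q) is (¬P → ¬Q). It is equivalent to the converse, not to the original.
Here P = 'H(n)' and Q = 'P(n)'.

If not (H(n)), then not (P(n)).


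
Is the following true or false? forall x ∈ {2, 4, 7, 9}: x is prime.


Evaluate the predicate on each element: 2:True, 4:False, 7:True, 9:False.
Counterexample x = 4 fails the predicate.

False


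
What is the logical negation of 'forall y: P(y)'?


¬(forall x: φ) = exists x: ¬φ, and ¬(exists x: φ) = forall x: ¬φ.
Apply to the universal statement.

exists y: ~(P(y))


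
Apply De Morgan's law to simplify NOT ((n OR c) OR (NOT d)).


De Morgan: the negation of a disjunction is the conjunction of the negations.
Distribute NOT across OR, flipping it to AND, and negate each literal.

((NOT n) AND (NOT c)) AND d


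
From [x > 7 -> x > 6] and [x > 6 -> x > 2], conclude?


Hypothetical syllogism: from (P → Q) and (Q → R), infer (P → R).
Chain the two implications through the shared middle term 'x > 6'.

x > 7 -> x > 2


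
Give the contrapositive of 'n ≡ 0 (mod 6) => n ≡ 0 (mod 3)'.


The contrapositive of (P → Q) is (¬Q → ¬P); it is logically equivalent to the original.
Here P = 'n ≡ 0 (mod 6)' and Q = 'n ≡ 0 (mod 3)'.

If not (n ≡ 0 (mod 3)), then not (n ≡ 0 (mod 6)).


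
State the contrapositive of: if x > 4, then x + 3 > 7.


The contrapositive of (P → Q) is (¬Q → ¬P); it is logically equivalent to the original.
Here P = 'x > 4' and Q = 'x + 3 > 7'.

If not (x + 3 > 7), then not (x > 4).


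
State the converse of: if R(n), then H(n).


The converse of (P → Q) is (Q → P). It is not in general equivalent to the original.
Here P = 'R(n)' and Q = 'H(n)'.

If H(n), then R(n).


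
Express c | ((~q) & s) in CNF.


Step 1: Distribute ∨ over ∧: c ∨ ((¬q) ∧ s) = (c ∨ (¬q)) ∧ (c ∨ s).

(c | (~q)) & (c | s)


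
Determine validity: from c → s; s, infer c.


This is affirming the consequent (fallacy). There exist truth assignments where the premises are all true but the conclusion is false.

Invalid.


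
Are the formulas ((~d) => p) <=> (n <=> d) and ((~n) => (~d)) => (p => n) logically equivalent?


Compare truth tables:
d | n | p | φ | ψ
-----------------
False | False | False | False | True
True | False | False | False | True
False | True | False | True | True
True | True | False | True | True
False | False | True | True | False
True | False | True | False | True
False | True | True | False | True
True | True | True | True | True
They differ at row 1 (d=False, n=False, p=False): φ=False but ψ=True.

No, they are not logically equivalent.


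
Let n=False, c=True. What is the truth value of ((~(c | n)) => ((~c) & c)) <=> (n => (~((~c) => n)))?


Substitute n=False, c=True:
c | n = True | False = True
~(c | n) = False
~c = False
(~c) & c = False & True = False
(~(c | n)) => ((~c) & c) = False => False = True
~c = False
(~c) => n = False => False = True
~((~c) => n) = False
n => (~((~c) => n)) = False => False = True
((~(c | n)) => ((~c) & c)) <=> (n => (~((~c) => n))) = True <=> True = True

True


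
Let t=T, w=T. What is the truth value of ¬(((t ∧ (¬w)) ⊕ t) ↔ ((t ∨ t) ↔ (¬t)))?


Substitute t=T, w=T:
¬w = F
t ∧ (¬w) = T ∧ F = F
(t ∧ (¬w)) ⊕ t = F ⊕ T = T
t ∨ t = T ∨ T = T
¬t = F
(t ∨ t) ↔ (¬t) = T ↔ F = F
((t ∧ (¬w)) ⊕ t) ↔ ((t ∨ t) ↔ (¬t)) = T ↔ F = F
¬(((t ∧ (¬w)) ⊕ t) ↔ ((t ∨ t) ↔ (¬t))) = T

T


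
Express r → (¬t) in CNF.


Step 1: Rewrite r → (¬t) as ¬r ∨ (¬t).

(¬r) ∨ (¬t)


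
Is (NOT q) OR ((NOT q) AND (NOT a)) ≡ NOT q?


Compare truth tables:
a | q | φ | ψ
-------------
F | F | T | T
T | F | T | T
F | T | F | F
T | T | F | F
The columns φ and ψ agree on every row.

Yes, they are logically equivalent.


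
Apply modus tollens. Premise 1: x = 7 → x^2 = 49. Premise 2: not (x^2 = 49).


Modus tollens: from (P → Q) and ¬Q, infer ¬P.
Q = 'x^2 = 49' is denied; since P → Q, P must also fail.

Not (x = 7).


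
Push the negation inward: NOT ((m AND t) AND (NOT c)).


De Morgan: the negation of a conjunction is the disjunction of the negations.
Distribute NOT across AND, flipping it to OR, and negate each literal.

((NOT m) OR (NOT t)) OR c


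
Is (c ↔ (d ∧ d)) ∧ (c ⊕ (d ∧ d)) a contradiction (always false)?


Truth table over {c, d}:
c | d | φ
---------
F | F | F
T | F | F
F | T | F
T | T | F
Every row is false.

Yes, it is a contradiction.


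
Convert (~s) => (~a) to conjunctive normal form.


Step 1: Rewrite (¬s) → (¬a) as ¬(¬s) ∨ (¬a).
Step 2: Eliminate any double negations (¬¬X = X).

s | (~a)


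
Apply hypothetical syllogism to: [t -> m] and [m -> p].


Hypothetical syllogism: from (P → Q) and (Q → R), infer (P → R).
Chain the two implications through the shared middle term 'm'.

t -> p


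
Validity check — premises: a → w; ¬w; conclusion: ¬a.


This matches the form of modus tollens: the conclusion follows in every model of the premises.

Valid.


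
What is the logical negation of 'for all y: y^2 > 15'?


¬(for all x: φ) = there exists x: ¬φ, and ¬(there exists x: φ) = for all x: ¬φ.
Apply to the universal statement.

there exists y: NOT(y^2 > 15)


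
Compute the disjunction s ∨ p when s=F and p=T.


Disjunction is false only when both operands are false.
Substitute: s=F, p=T.
F ∨ T evaluates to T.

T


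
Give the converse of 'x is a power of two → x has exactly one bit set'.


The converse of (P → Q) is (Q → P). It is not in general equivalent to the original.
Here P = 'x is a power of two' and Q = 'x has exactly one bit set'.

If x has exactly one bit set, then x is a power of two.


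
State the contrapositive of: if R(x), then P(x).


The contrapositive of (P → Q) is (¬Q → ¬P); it is logically equivalent to the original.
Here P = 'R(x)' and Q = 'P(x)'.

If not (P(x)), then not (R(x)).


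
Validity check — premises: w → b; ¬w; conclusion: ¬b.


This is denying the antecedent (fallacy). There exist truth assignments where the premises are all true but the conclusion is false.

Invalid.


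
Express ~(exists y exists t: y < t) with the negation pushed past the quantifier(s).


Negation flips each quantifier (∀↔∃) and negates the inner predicate.
¬(exists y exists t: φ) = forall y forall t: ¬φ.

forall y forall t: ~(y < t)


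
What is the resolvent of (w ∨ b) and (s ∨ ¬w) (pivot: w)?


The clauses contain complementary literals w and ¬w.
Resolution eliminates this pair and disjoins the remaining literals (merging duplicates).

(b ∨ s)


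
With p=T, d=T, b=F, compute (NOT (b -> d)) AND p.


Substitute p=T, d=T, b=F:
b -> d = F -> T = T
NOT (b -> d) = F
(NOT (b -> d)) AND p = F AND T = F

F


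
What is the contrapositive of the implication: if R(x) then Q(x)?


The contrapositive of (P → Q) is (¬Q → ¬P); it is logically equivalent to the original.
Here P = 'R(x)' and Q = 'Q(x)'.

If not (Q(x)), then not (R(x)).


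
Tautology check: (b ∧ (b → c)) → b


Build the truth table over {b, c}:
b | c | φ
---------
F | F | T
T | F | T
F | T | T
T | T | T
Every row evaluates to true.

Yes, it is a tautology.


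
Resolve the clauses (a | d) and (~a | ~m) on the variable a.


The clauses contain complementary literals a and ~a.
Resolution eliminates this pair and disjoins the remaining literals (merging duplicates).

(d | ~m)


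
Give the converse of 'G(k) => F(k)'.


The converse of (P → Q) is (Q → P). It is not in general equivalent to the original.
Here P = 'G(k)' and Q = 'F(k)'.

If F(k), then G(k).


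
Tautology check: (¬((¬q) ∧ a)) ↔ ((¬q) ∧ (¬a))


Build the truth table over {a, q}:
a | q | φ
---------
F | F | T
T | F | T
F | T | F
T | T | F
Counterexample at row 3: with a=F, q=T, the formula is F.

No, it is not a tautology.


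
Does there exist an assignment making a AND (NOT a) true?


Check all 2 assignments over {a}:
a | φ
-----
F | F
T | F
No assignment makes the formula true.

Unsatisfiable.


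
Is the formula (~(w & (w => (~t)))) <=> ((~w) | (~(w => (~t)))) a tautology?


Build the truth table over {t, w}:
t | w | φ
---------
False | False | True
True | False | True
False | True | True
True | True | True
Every row evaluates to true.

Yes, it is a tautology.


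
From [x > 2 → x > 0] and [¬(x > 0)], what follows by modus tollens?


Modus tollens: from (P → Q) and ¬Q, infer ¬P.
Q = 'x > 0' is denied; since P → Q, P must also fail.

Not (x > 2).


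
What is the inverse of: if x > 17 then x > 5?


The inverse of (P → Q) is (¬P → ¬Q). It is equivalent to the converse, not to the original.
Here P = 'x > 17' and Q = 'x > 5'.

If not (x > 17), then not (x > 5).


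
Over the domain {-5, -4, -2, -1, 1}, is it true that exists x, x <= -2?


Evaluate the predicate on each element: -5:True, -4:True, -2:True, -1:False, 1:False.
Witness x = -5 satisfies the predicate.

True


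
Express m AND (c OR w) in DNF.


Step 1: Distribute ∧ over ∨: m ∧ (c ∨ w) = (m ∧ c) ∨ (m ∧ w).

(m AND c) OR (m AND w)


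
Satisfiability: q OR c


Search for a satisfying assignment over {c, q}.
Try c=T, q=F: the formula evaluates to T.
A satisfying assignment exists.

Satisfiable.


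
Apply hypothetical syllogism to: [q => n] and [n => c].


Hypothetical syllogism: from (P → Q) and (Q → R), infer (P → R).
Chain the two implications through the shared middle term 'n'.

q => c


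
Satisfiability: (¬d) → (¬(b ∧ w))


Search for a satisfying assignment over {b, d, w}.
Try b=F, d=F, w=F: the formula evaluates to T.
A satisfying assignment exists.

Satisfiable.


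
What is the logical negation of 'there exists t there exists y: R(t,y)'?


Negation flips each quantifier (∀↔∃) and negates the inner predicate.
¬(there exists t there exists y: φ) = for all t for all y: ¬φ.

for all t for all y: NOT(R(t,y))


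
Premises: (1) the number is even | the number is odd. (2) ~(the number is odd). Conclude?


Disjunctive syllogism: from (P ∨ Q) and ¬P, infer Q.
One disjunct, 'the number is odd', is ruled out; the other must hold.

the number is even


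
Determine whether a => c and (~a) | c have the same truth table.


Compare truth tables:
a | c | φ | ψ
-------------
False | False | True | True
True | False | False | False
False | True | True | True
True | True | True | True
The columns φ and ψ agree on every row.

Yes, they are logically equivalent.


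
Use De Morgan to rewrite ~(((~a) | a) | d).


De Morgan: the negation of a disjunction is the conjunction of the negations.
Distribute ~ across |, flipping it to &, and negate each literal.

(a & (~a)) & (~d)


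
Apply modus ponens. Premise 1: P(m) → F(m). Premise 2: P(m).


Modus ponens: from (P → Q) and P, infer Q.
P = 'P(m)' is asserted, and P → Q holds, so Q follows.

F(m).


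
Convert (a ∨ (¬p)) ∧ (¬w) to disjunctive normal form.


Step 1: Distribute ∧ over ∨: (a ∨ (¬p)) ∧ (¬w) = (a ∧ (¬w)) ∨ ((¬p) ∧ (¬w)).

(a ∧ (¬w)) ∨ ((¬p) ∧ (¬w))


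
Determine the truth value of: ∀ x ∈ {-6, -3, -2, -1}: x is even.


Evaluate the predicate on each element: -6:T, -3:F, -2:T, -1:F.
Counterexample x = -3 fails the predicate.

F


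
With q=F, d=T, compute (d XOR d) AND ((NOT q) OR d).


Substitute q=F, d=T:
d XOR d = T XOR T = F
NOT q = T
(NOT q) OR d = T OR T = T
(d XOR d) AND ((NOT q) OR d) = F AND T = F

F


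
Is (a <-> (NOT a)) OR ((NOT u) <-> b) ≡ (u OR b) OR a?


Compare truth tables:
a | b | u | φ | ψ
-----------------
F | F | F | F | F
T | F | F | F | T
F | T | F | T | T
T | T | F | T | T
F | F | T | T | T
T | F | T | T | T
F | T | T | F | T
T | T | T | F | T
They differ at row 2 (a=T, b=F, u=F): φ=F but ψ=T.

No, they are not logically equivalent.


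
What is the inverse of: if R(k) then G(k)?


The inverse of (P → Q) is (¬P → ¬Q). It is equivalent to the converse, not to the original.
Here P = 'R(k)' and Q = 'G(k)'.

If not (R(k)), then not (G(k)).


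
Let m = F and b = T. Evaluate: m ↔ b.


Biconditional is true when both operands have the same truth value.
Substitute: m=F, b=T.
F ↔ T evaluates to F.

F


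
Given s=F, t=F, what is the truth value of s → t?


Implication is false only when antecedent is true and consequent is false.
Substitute: s=F, t=F.
F → F evaluates to T.

T


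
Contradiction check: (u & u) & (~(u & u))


Truth table over {u}:
u | φ
-----
False | False
True | False
Every row is false.

Yes, it is a contradiction.


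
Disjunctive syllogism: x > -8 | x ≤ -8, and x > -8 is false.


Disjunctive syllogism: from (P ∨ Q) and ¬P, infer Q.
One disjunct, 'x > -8', is ruled out; the other must hold.

x ≤ -8


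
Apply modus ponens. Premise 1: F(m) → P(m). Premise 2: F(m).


Modus ponens: from (P → Q) and P, infer Q.
P = 'F(m)' is asserted, and P → Q holds, so Q follows.

P(m).


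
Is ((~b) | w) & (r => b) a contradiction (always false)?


Truth table over {b, r, w}:
b | r | w | φ
-------------
False | False | False | True
True | False | False | False
False | True | False | False
True | True | False | False
False | False | True | True
True | False | True | True
False | True | True | False
True | True | True | True
Satisfying assignment at row 1: b=False, r=False, w=False gives True.

No, it is not a contradiction.


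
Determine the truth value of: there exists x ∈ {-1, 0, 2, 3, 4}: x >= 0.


Evaluate the predicate on each element: -1:F, 0:T, 2:T, 3:T, 4:T.
Witness x = 0 satisfies the predicate.

T


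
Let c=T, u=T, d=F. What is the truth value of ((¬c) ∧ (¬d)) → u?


Substitute c=T, u=T, d=F:
¬c = F
¬d = T
(¬c) ∧ (¬d) = F ∧ T = F
((¬c) ∧ (¬d)) → u = F → T = T

T


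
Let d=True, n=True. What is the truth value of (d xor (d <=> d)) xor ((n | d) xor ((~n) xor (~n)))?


Substitute d=True, n=True:
d <=> d = True <=> True = True
d xor (d <=> d) = True xor True = False
n | d = True | True = True
~n = False
~n = False
(~n) xor (~n) = False xor False = False
(n | d) xor ((~n) xor (~n)) = True xor False = True
(d xor (d <=> d)) xor ((n | d) xor ((~n) xor (~n))) = False xor True = True

True


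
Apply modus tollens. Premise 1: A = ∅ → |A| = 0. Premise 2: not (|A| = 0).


Modus tollens: from (P → Q) and ¬Q, infer ¬P.
Q = '|A| = 0' is denied; since P → Q, P must also fail.

Not (A = ∅).


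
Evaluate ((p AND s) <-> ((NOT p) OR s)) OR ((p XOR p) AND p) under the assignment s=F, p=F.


Substitute s=F, p=F:
p AND s = F AND F = F
NOT p = T
(NOT p) OR s = T OR F = T
(p AND s) <-> ((NOT p) OR s) = F <-> T = F
p XOR p = F XOR F = F
(p XOR p) AND p = F AND F = F
((p AND s) <-> ((NOT p) OR s)) OR ((p XOR p) AND p) = F OR F = F

F


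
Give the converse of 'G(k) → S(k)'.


The converse of (P → Q) is (Q → P). It is not in general equivalent to the original.
Here P = 'G(k)' and Q = 'S(k)'.

If S(k), then G(k).


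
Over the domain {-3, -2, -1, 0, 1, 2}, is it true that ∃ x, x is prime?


Evaluate the predicate on each element: -3:F, -2:F, -1:F, 0:F, 1:F, 2:T.
Witness x = 2 satisfies the predicate.

T


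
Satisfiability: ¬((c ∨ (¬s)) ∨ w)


Search for a satisfying assignment over {c, s, w}.
Try c=F, s=T, w=F: the formula evaluates to T.
A satisfying assignment exists.

Satisfiable.


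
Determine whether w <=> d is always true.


Build the truth table over {d, w}:
d | w | φ
---------
False | False | True
True | False | False
False | True | False
True | True | True
Counterexample at row 2: with d=True, w=False, the formula is False.

No, it is not a tautology.


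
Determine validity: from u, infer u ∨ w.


This matches the form of disjunction introduction: the conclusion follows in every model of the premises.

Valid.


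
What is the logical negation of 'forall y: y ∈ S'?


¬(forall x: φ) = exists x: ¬φ, and ¬(exists x: φ) = forall x: ¬φ.
Apply to the universal statement.

exists y: ~(y ∈ S)


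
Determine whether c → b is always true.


Build the truth table over {b, c}:
b | c | φ
---------
F | F | T
T | F | T
F | T | F
T | T | T
Counterexample at row 3: with b=F, c=T, the formula is F.

No, it is not a tautology.


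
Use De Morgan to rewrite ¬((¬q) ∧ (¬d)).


De Morgan: the negation of a conjunction is the disjunction of the negations.
Distribute ¬ across ∧, flipping it to ∨, and negate each literal.

q ∨ d


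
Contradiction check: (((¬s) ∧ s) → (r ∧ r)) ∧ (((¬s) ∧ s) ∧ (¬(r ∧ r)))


Truth table over {r, s}:
r | s | φ
---------
F | F | F
T | F | F
F | T | F
T | T | F
Every row is false.

Yes, it is a contradiction.


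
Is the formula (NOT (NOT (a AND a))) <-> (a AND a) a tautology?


Build the truth table over {a}:
a | φ
-----
F | T
T | T
Every row evaluates to true.

Yes, it is a tautology.


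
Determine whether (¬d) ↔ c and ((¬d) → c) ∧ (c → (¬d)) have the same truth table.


Compare truth tables:
c | d | φ | ψ
-------------
F | F | F | F
T | F | T | T
F | T | T | T
T | T | F | F
The columns φ and ψ agree on every row.

Yes, they are logically equivalent.


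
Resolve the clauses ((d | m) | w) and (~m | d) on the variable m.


The clauses contain complementary literals m and ~m.
Resolution eliminates this pair and disjoins the remaining literals (merging duplicates).

(w | d)


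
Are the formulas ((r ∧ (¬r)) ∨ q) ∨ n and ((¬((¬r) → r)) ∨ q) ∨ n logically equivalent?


Compare truth tables:
n | q | r | φ | ψ
-----------------
F | F | F | F | T
T | F | F | T | T
F | T | F | T | T
T | T | F | T | T
F | F | T | F | F
T | F | T | T | T
F | T | T | T | T
T | T | T | T | T
They differ at row 1 (n=F, q=F, r=F): φ=F but ψ=T.

No, they are not logically equivalent.


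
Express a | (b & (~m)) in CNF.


Step 1: Distribute ∨ over ∧: a ∨ (b ∧ (¬m)) = (a ∨ b) ∧ (a ∨ (¬m)).

(a | b) & (a | (~m))


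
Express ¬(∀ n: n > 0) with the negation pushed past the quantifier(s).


¬(∀ x: φ) = ∃ x: ¬φ, and ¬(∃ x: φ) = ∀ x: ¬φ.
Apply to the universal statement.

∃ n: ¬(n > 0)


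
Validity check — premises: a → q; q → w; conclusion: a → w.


This matches the form of hypothetical syllogism: the conclusion follows in every model of the premises.

Valid.


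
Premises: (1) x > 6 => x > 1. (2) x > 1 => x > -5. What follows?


Hypothetical syllogism: from (P → Q) and (Q → R), infer (P → R).
Chain the two implications through the shared middle term 'x > 1'.

x > 6 => x > -5


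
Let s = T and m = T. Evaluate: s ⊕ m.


Exclusive or is true when exactly one operand is true.
Substitute: s=T, m=T.
T ⊕ T evaluates to F.

F


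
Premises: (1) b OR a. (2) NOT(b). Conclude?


Disjunctive syllogism: from (P ∨ Q) and ¬P, infer Q.
One disjunct, 'b', is ruled out; the other must hold.

a


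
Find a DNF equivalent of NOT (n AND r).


Step 1: Apply De Morgan: ¬(n ∧ r) = ¬n ∨ ¬r.

(NOT n) OR (NOT r)


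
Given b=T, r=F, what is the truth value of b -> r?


Implication is false only when antecedent is true and consequent is false.
Substitute: b=T, r=F.
T -> F evaluates to F.

F


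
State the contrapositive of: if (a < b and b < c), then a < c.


The contrapositive of (P → Q) is (¬Q → ¬P); it is logically equivalent to the original.
Here P = '(a < b and b < c)' and Q = 'a < c'.

If not (a < c), then not ((a < b and b < c)).


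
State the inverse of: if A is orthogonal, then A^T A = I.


The inverse of (P → Q) is (¬P → ¬Q). It is equivalent to the converse, not to the original.
Here P = 'A is orthogonal' and Q = 'A^T A = I'.

If not (A is orthogonal), then not (A^T A = I).


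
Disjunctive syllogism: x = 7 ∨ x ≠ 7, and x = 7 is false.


Disjunctive syllogism: from (P ∨ Q) and ¬P, infer Q.
One disjunct, 'x = 7', is ruled out; the other must hold.

x ≠ 7


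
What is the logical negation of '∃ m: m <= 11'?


¬(∀ x: φ) = ∃ x: ¬φ, and ¬(∃ x: φ) = ∀ x: ¬φ.
Apply to the existential statement.

∀ m: ¬(m <= 11)


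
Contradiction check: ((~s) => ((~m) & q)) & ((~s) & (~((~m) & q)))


Truth table over {m, q, s}:
m | q | s | φ
-------------
False | False | False | False
True | False | False | False
False | True | False | False
True | True | False | False
False | False | True | False
True | False | True | False
False | True | True | False
True | True | True | False
Every row is false.

Yes, it is a contradiction.


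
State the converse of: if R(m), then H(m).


The converse of (P → Q) is (Q → P). It is not in general equivalent to the original.
Here P = 'R(m)' and Q = 'H(m)'.

If H(m), then R(m).


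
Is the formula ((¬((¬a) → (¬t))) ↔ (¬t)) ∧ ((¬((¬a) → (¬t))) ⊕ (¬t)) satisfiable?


Check all 4 assignments over {a, t}:
a | t | φ
---------
F | F | F
T | F | F
F | T | F
T | T | F
No assignment makes the formula true.

Unsatisfiable.


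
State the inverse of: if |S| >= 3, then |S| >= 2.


The inverse of (P → Q) is (¬P → ¬Q). It is equivalent to the converse, not to the original.
Here P = '|S| >= 3' and Q = '|S| >= 2'.

If not (|S| >= 3), then not (|S| >= 2).


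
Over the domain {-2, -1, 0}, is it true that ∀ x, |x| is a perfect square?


Evaluate the predicate on each element: -2:F, -1:T, 0:T.
Counterexample x = -2 fails the predicate.

F


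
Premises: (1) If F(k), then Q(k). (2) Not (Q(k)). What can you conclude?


Modus tollens: from (P → Q) and ¬Q, infer ¬P.
Q = 'Q(k)' is denied; since P → Q, P must also fail.

Not (F(k)).


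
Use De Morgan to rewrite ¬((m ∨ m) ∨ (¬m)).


De Morgan: the negation of a disjunction is the conjunction of the negations.
Distribute ¬ across ∨, flipping it to ∧, and negate each literal.

((¬m) ∧ (¬m)) ∧ m


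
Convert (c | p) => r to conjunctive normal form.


Step 1: Rewrite as ¬(c ∨ p) ∨ r = (¬c ∧ ¬p) ∨ r.
Step 2: Distribute ∨ over ∧.

((~c) | r) & ((~p) | r)


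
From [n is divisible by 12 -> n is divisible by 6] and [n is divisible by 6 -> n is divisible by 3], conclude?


Hypothetical syllogism: from (P → Q) and (Q → R), infer (P → R).
Chain the two implications through the shared middle term 'n is divisible by 6'.

n is divisible by 12 -> n is divisible by 3


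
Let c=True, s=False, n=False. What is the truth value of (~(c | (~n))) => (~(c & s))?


Substitute c=True, s=False, n=False:
~n = True
c | (~n) = True | True = True
~(c | (~n)) = False
c & s = True & False = False
~(c & s) = True
(~(c | (~n))) => (~(c & s)) = False => True = True

True


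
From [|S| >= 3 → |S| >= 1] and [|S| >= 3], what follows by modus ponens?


Modus ponens: from (P → Q) and P, infer Q.
P = '|S| >= 3' is asserted, and P → Q holds, so Q follows.

|S| >= 1.


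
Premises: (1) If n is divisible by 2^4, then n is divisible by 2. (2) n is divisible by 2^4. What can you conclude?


Modus ponens: from (P → Q) and P, infer Q.
P = 'n is divisible by 2^4' is asserted, and P → Q holds, so Q follows.

n is divisible by 2.


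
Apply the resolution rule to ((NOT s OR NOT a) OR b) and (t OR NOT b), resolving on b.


The clauses contain complementary literals b and NOTb.
Resolution eliminates this pair and disjoins the remaining literals (merging duplicates).

((NOT a OR NOT s) OR t)


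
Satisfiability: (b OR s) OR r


Search for a satisfying assignment over {b, r, s}.
Try b=T, r=F, s=F: the formula evaluates to T.
A satisfying assignment exists.

Satisfiable.


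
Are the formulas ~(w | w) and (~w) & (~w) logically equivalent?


Compare truth tables:
w | φ | ψ
---------
False | True | True
True | False | False
The columns φ and ψ agree on every row.

Yes, they are logically equivalent.


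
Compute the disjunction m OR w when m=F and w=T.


Disjunction is false only when both operands are false.
Substitute: m=F, w=T.
F OR T evaluates to T.

T


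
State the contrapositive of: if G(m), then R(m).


The contrapositive of (P → Q) is (¬Q → ¬P); it is logically equivalent to the original.
Here P = 'G(m)' and Q = 'R(m)'.

If not (R(m)), then not (G(m)).


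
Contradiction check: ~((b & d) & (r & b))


Truth table over {b, d, r}:
b | d | r | φ
-------------
False | False | False | True
True | False | False | True
False | True | False | True
True | True | False | True
False | False | True | True
True | False | True | True
False | True | True | True
True | True | True | False
Satisfying assignment at row 1: b=False, d=False, r=False gives True.

No, it is not a contradiction.


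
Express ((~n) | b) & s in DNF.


Step 1: Distribute ∧ over ∨: ((¬n) ∨ b) ∧ s = ((¬n) ∧ s) ∨ (b ∧ s).

((~n) & s) | (b & s)


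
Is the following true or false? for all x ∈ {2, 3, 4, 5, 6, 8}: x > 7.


Evaluate the predicate on each element: 2:F, 3:F, 4:F, 5:F, 6:F, 8:T.
Counterexample x = 2 fails the predicate.

F


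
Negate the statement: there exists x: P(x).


¬(for all x: φ) = there exists x: ¬φ, and ¬(there exists x: φ) = for all x: ¬φ.
Apply to the existential statement.

for all x: NOT(P(x))


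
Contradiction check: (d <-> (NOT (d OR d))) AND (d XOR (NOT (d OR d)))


Truth table over {d}:
d | φ
-----
F | F
T | F
Every row is false.

Yes, it is a contradiction.


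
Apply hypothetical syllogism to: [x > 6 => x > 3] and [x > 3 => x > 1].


Hypothetical syllogism: from (P → Q) and (Q → R), infer (P → R).
Chain the two implications through the shared middle term 'x > 3'.

x > 6 => x > 1


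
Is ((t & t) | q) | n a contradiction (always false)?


Truth table over {n, q, t}:
n | q | t | φ
-------------
False | False | False | False
True | False | False | True
False | True | False | True
True | True | False | True
False | False | True | True
True | False | True | True
False | True | True | True
True | True | True | True
Satisfying assignment at row 2: n=True, q=False, t=False gives True.

No, it is not a contradiction.


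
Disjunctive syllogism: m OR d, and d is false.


Disjunctive syllogism: from (P ∨ Q) and ¬P, infer Q.
One disjunct, 'd', is ruled out; the other must hold.

m


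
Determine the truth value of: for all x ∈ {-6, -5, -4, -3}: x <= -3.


Evaluate the predicate on each element: -6:T, -5:T, -4:T, -3:T.
Every element satisfies the predicate.

T


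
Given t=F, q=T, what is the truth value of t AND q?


Conjunction is true only when both operands are true.
Substitute: t=F, q=T.
F AND T evaluates to F.

F


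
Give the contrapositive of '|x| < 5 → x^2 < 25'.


The contrapositive of (P → Q) is (¬Q → ¬P); it is logically equivalent to the original.
Here P = '|x| < 5' and Q = 'x^2 < 25'.

If not (x^2 < 25), then not (|x| < 5).


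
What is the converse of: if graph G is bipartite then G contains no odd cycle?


The converse of (P → Q) is (Q → P). It is not in general equivalent to the original.
Here P = 'graph G is bipartite' and Q = 'G contains no odd cycle'.

If G contains no odd cycle, then graph G is bipartite.


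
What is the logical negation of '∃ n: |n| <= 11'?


¬(∀ x: φ) = ∃ x: ¬φ, and ¬(∃ x: φ) = ∀ x: ¬φ.
Apply to the existential statement.

∀ n: ¬(|n| <= 11)


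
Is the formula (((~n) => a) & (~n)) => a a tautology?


Build the truth table over {a, n}:
a | n | φ
---------
False | False | True
True | False | True
False | True | True
True | True | True
Every row evaluates to true.

Yes, it is a tautology.


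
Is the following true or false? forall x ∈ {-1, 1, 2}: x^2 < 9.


Evaluate the predicate on each element: -1:True, 1:True, 2:True.
Every element satisfies the predicate.

True


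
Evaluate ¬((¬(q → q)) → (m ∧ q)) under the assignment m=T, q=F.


Substitute m=T, q=F:
q → q = F → F = T
¬(q → q) = F
m ∧ q = T ∧ F = F
(¬(q → q)) → (m ∧ q) = F → F = T
¬((¬(q → q)) → (m ∧ q)) = F

F


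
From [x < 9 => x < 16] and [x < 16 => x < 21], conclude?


Hypothetical syllogism: from (P → Q) and (Q → R), infer (P → R).
Chain the two implications through the shared middle term 'x < 16'.

x < 9 => x < 21


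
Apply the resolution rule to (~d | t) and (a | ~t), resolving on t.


The clauses contain complementary literals t and ~t.
Resolution eliminates this pair and disjoins the remaining literals (merging duplicates).

(~d | a)


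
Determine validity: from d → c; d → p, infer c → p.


This is (no valid rule). There exist truth assignments where the premises are all true but the conclusion is false.

Invalid.


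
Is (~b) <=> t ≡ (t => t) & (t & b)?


Compare truth tables:
b | t | φ | ψ
-------------
False | False | False | False
True | False | True | False
False | True | True | False
True | True | False | True
They differ at row 2 (b=True, t=False): φ=True but ψ=False.

No, they are not logically equivalent.


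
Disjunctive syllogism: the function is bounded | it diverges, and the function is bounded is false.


Disjunctive syllogism: from (P ∨ Q) and ¬P, infer Q.
One disjunct, 'the function is bounded', is ruled out; the other must hold.

it diverges
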